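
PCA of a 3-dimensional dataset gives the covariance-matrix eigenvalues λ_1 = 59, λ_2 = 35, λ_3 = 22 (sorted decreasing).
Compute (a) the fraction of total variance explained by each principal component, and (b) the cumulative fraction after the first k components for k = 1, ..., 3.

Step 1 — total variance = trace(Sigma) = Σ λ_i = 59 + 35 + 22 = 116.

Step 2 — fraction explained by component i = λ_i / Σ λ:
  PC1: 59/116 = 0.5086
  PC2: 35/116 = 0.3017
  PC3: 22/116 = 0.1897

Step 3 — cumulative fraction after k components = (λ_1 + ... + λ_k) / Σ λ:
  k = 1: 59/116 = 0.5086
  k = 2: (59 + 35)/116 = 94/116 = 0.8103
  k = 3: (59 + 35 + 22)/116 = 116/116 = 1

Summary (fraction, with percent):

explained: PC1 0.5086 (50.86%), PC2 0.3017 (30.17%), PC3 0.1897 (18.97%);  cumulative: 0.5086, 0.8103, 1


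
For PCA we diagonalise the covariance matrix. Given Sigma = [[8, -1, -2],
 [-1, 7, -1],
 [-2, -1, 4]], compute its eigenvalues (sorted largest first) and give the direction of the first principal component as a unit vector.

Step 1 — characteristic polynomial p(λ) = det(λI - Sigma) = λ³ - tr·λ² + c_1·λ - det, where tr = trace, c_1 = sum of the principal 2×2 minors, det = det(Sigma):
  tr = 8 + 7 + 4 = 19,
  c_1 = (8·7 - (-1)²) + (8·4 - (-2)²) + (7·4 - (-1)²) = 55 + 28 + 27 = 110,
  det = 8·(7·4 - (-1)²) - (-1)·((-1)·4 - (-1)·(-2)) + (-2)·((-1)·(-1) - 7·(-2)) = 8·(27) - (-1)·(-6) + (-2)·(15) = 180.
  So p(λ) = λ³ - 19λ² + 110λ - 180.
Step 2 — look for an integer root (rational root theorem: any rational root is an integer divisor of 180). Testing λ = 9:
  p(9) = 729 - 1539 + 990 - 180 = 0  ✓
  Dividing out (λ - 9): p(λ) = (λ - 9)(λ² - 10λ + 20).
Step 3 — remaining eigenvalues from the quadratic λ² - 10λ + 20 = 0:
  Δ = 10² - 4·20 = 100 - 80 = 20,  λ = (10 ± √20)/2 = (10 ± 4.4721)/2 ≈ 7.2361 or 2.7639.
  Sorted: λ_1 = 9,  λ_2 = 7.2361,  λ_3 = 2.7639  (check: sum = 19 = tr ✓).

Step 4 — unit eigenvector for λ_1 = 9: v spans the null space of (Sigma - λ_1 I), whose rows are
  r_1 = (-1, -1, -2),  r_2 = (-1, -2, -1),  r_3 = (-2, -1, -5).
  v is orthogonal to every row, so take v ∝ r_1 × r_2 = ((-1)·(-1) - (-2)·(-2), (-2)·(-1) - (-1)·(-1), (-1)·(-2) - (-1)·(-1)) = (-3, 1, 1).
  Rescale (multiply by -1 so the first nonzero entry is positive): u = (3, -1, -1).
  ||u|| = √((3)² + (-1)² + (-1)²) = √(11) ≈ 3.3166,  v_1 = u/||u|| ≈ (0.9045, -0.3015, -0.3015) (||v_1|| = 1).

λ_1 = 9,  λ_2 = 7.2361,  λ_3 = 2.7639;  v_1 ≈ (0.9045, -0.3015, -0.3015)


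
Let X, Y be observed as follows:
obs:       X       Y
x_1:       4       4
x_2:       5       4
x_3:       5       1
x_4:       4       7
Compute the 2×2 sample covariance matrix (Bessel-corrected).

Step 1 — column means:
  mean(X) = (4 + 5 + 5 + 4) / 4 = 18/4 = 4.5
  mean(Y) = (4 + 4 + 1 + 7) / 4 = 16/4 = 4

Step 2 — sample covariance S[i,j] = (1/(n-1)) · Σ_k (x_{k,i} - mean_i) · (x_{k,j} - mean_j), with n-1 = 3.
  S[X,X] = ((-0.5)·(-0.5) + (0.5)·(0.5) + (0.5)·(0.5) + (-0.5)·(-0.5)) / 3 = 1/3 = 0.3333
  S[X,Y] = ((-0.5)·(0) + (0.5)·(0) + (0.5)·(-3) + (-0.5)·(3)) / 3 = -3/3 = -1
  S[Y,Y] = ((0)·(0) + (0)·(0) + (-3)·(-3) + (3)·(3)) / 3 = 18/3 = 6

S is symmetric (S[j,i] = S[i,j]). Assembling:

S = [[0.3333, -1],
 [-1, 6]]


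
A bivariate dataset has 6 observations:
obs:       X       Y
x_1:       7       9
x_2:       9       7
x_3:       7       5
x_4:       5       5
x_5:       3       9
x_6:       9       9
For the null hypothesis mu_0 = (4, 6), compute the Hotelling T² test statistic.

Step 1 — sample mean vector:
  mean(X) = (7 + 9 + 7 + 5 + 3 + 9) / 6 = 40/6 = 6.6667
  mean(Y) = (9 + 7 + 5 + 5 + 9 + 9) / 6 = 44/6 = 7.3333
  x̄ = (6.6667, 7.3333),  deviation x̄ - mu_0 = (6.6667, 7.3333) - (4, 6) = (2.6667, 1.3333).

Step 2 — sample covariance matrix, S[i,j] = (1/(n-1)) · Σ_k (x_{k,i} - mean_i) · (x_{k,j} - mean_j), divisor n-1 = 5:
  S[X,X] = ((0.3333)·(0.3333) + (2.3333)·(2.3333) + (0.3333)·(0.3333) + (-1.6667)·(-1.6667) + (-3.6667)·(-3.6667) + (2.3333)·(2.3333)) / 5 = 27.3333/5 = 5.4667
  S[X,Y] = ((0.3333)·(1.6667) + (2.3333)·(-0.3333) + (0.3333)·(-2.3333) + (-1.6667)·(-2.3333) + (-3.6667)·(1.6667) + (2.3333)·(1.6667)) / 5 = 0.6667/5 = 0.1333
  S[Y,Y] = ((1.6667)·(1.6667) + (-0.3333)·(-0.3333) + (-2.3333)·(-2.3333) + (-2.3333)·(-2.3333) + (1.6667)·(1.6667) + (1.6667)·(1.6667)) / 5 = 19.3333/5 = 3.8667
  S = [[5.4667, 0.1333],
 [0.1333, 3.8667]].

Step 3 — invert S. det(S) = 5.4667·3.8667 - (0.1333)² = 21.12.
  S^{-1} = (1/det) · [[d, -b], [-b, a]] = [[0.1831, -0.0063],
 [-0.0063, 0.2588]].

Step 4 — quadratic form (x̄ - mu_0)^T · S^{-1} · (x̄ - mu_0):
  S^{-1} · (x̄ - mu_0) = (0.4798, 0.3283),
  (x̄ - mu_0)^T · [...] = (2.6667)·(0.4798) + (1.3333)·(0.3283) = 1.7172.

Step 5 — scale by n: T² = 6 · 1.7172 = 10.303.

T² ≈ 10.303


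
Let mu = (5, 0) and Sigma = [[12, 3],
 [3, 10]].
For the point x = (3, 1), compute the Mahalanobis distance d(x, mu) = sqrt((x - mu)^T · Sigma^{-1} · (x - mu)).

Step 1 — centre the observation: (x - mu) = (-2, 1).

Step 2 — invert Sigma. det(Sigma) = 12·10 - (3)² = 111.
  Sigma^{-1} = (1/det) · [[d, -b], [-b, a]] = [[0.0901, -0.027],
 [-0.027, 0.1081]].

Step 3 — form the quadratic (x - mu)^T · Sigma^{-1} · (x - mu):
  Sigma^{-1} · (x - mu) = (-0.2072, 0.1622).
  (x - mu)^T · [Sigma^{-1} · (x - mu)] = (-2)·(-0.2072) + (1)·(0.1622) = 0.5766.

Step 4 — take square root: d = √(0.5766) ≈ 0.7593.

d(x, mu) = √(0.5766) ≈ 0.7593


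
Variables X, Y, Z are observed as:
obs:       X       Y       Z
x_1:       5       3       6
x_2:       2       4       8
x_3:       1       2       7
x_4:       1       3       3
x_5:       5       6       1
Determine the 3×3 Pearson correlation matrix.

Step 1 — column means:
  mean(X) = (5 + 2 + 1 + 1 + 5) / 5 = 14/5 = 2.8
  mean(Y) = (3 + 4 + 2 + 3 + 6) / 5 = 18/5 = 3.6
  mean(Z) = (6 + 8 + 7 + 3 + 1) / 5 = 25/5 = 5

Step 2 — sample variances and covariances s[i,j] = (1/(n-1)) · Σ_k (x_{k,i} - mean_i) · (x_{k,j} - mean_j), with n-1 = 4:
  s[X,X] = ((2.2)·(2.2) + (-0.8)·(-0.8) + (-1.8)·(-1.8) + (-1.8)·(-1.8) + (2.2)·(2.2)) / 4 = 16.8/4 = 4.2
  s[X,Y] = ((2.2)·(-0.6) + (-0.8)·(0.4) + (-1.8)·(-1.6) + (-1.8)·(-0.6) + (2.2)·(2.4)) / 4 = 7.6/4 = 1.9
  s[X,Z] = ((2.2)·(1) + (-0.8)·(3) + (-1.8)·(2) + (-1.8)·(-2) + (2.2)·(-4)) / 4 = -9/4 = -2.25
  s[Y,Y] = ((-0.6)·(-0.6) + (0.4)·(0.4) + (-1.6)·(-1.6) + (-0.6)·(-0.6) + (2.4)·(2.4)) / 4 = 9.2/4 = 2.3
  s[Y,Z] = ((-0.6)·(1) + (0.4)·(3) + (-1.6)·(2) + (-0.6)·(-2) + (2.4)·(-4)) / 4 = -11/4 = -2.75
  s[Z,Z] = ((1)·(1) + (3)·(3) + (2)·(2) + (-2)·(-2) + (-4)·(-4)) / 4 = 34/4 = 8.5
  Sample standard deviations s_i = √(s[i,i]):
  s(X) = √(4.2) = 2.0494
  s(Y) = √(2.3) = 1.5166
  s(Z) = √(8.5) = 2.9155

Step 3 — r_{ij} = s_{ij} / (s_i · s_j):
  r[X,X] = 1 (diagonal).
  r[X,Y] = 1.9 / (2.0494 · 1.5166) = 1.9 / 3.1081 = 0.6113
  r[X,Z] = -2.25 / (2.0494 · 2.9155) = -2.25 / 5.9749 = -0.3766
  r[Y,Y] = 1 (diagonal).
  r[Y,Z] = -2.75 / (1.5166 · 2.9155) = -2.75 / 4.4215 = -0.622
  r[Z,Z] = 1 (diagonal).

R is symmetric with unit diagonal. Assembling:

R = [[1, 0.6113, -0.3766],
 [0.6113, 1, -0.622],
 [-0.3766, -0.622, 1]]


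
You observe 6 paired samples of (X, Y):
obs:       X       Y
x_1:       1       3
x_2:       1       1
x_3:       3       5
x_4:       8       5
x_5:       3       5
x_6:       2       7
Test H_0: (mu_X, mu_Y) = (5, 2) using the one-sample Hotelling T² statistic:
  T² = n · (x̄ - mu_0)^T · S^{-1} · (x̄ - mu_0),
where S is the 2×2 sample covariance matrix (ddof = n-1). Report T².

Step 1 — sample mean vector:
  mean(X) = (1 + 1 + 3 + 8 + 3 + 2) / 6 = 18/6 = 3
  mean(Y) = (3 + 1 + 5 + 5 + 5 + 7) / 6 = 26/6 = 4.3333
  x̄ = (3, 4.3333),  deviation x̄ - mu_0 = (3, 4.3333) - (5, 2) = (-2, 2.3333).

Step 2 — sample covariance matrix, S[i,j] = (1/(n-1)) · Σ_k (x_{k,i} - mean_i) · (x_{k,j} - mean_j), divisor n-1 = 5:
  S[X,X] = ((-2)·(-2) + (-2)·(-2) + (0)·(0) + (5)·(5) + (0)·(0) + (-1)·(-1)) / 5 = 34/5 = 6.8
  S[X,Y] = ((-2)·(-1.3333) + (-2)·(-3.3333) + (0)·(0.6667) + (5)·(0.6667) + (0)·(0.6667) + (-1)·(2.6667)) / 5 = 10/5 = 2
  S[Y,Y] = ((-1.3333)·(-1.3333) + (-3.3333)·(-3.3333) + (0.6667)·(0.6667) + (0.6667)·(0.6667) + (0.6667)·(0.6667) + (2.6667)·(2.6667)) / 5 = 21.3333/5 = 4.2667
  S = [[6.8, 2],
 [2, 4.2667]].

Step 3 — invert S. det(S) = 6.8·4.2667 - (2)² = 25.0133.
  S^{-1} = (1/det) · [[d, -b], [-b, a]] = [[0.1706, -0.08],
 [-0.08, 0.2719]].

Step 4 — quadratic form (x̄ - mu_0)^T · S^{-1} · (x̄ - mu_0):
  S^{-1} · (x̄ - mu_0) = (-0.5277, 0.7942),
  (x̄ - mu_0)^T · [...] = (-2)·(-0.5277) + (2.3333)·(0.7942) = 2.9087.

Step 5 — scale by n: T² = 6 · 2.9087 = 17.452.

T² ≈ 17.452


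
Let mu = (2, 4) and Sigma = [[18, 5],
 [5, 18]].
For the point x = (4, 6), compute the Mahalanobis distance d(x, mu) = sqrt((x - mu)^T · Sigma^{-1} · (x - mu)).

Step 1 — centre the observation: (x - mu) = (2, 2).

Step 2 — invert Sigma. det(Sigma) = 18·18 - (5)² = 299.
  Sigma^{-1} = (1/det) · [[d, -b], [-b, a]] = [[0.0602, -0.0167],
 [-0.0167, 0.0602]].

Step 3 — form the quadratic (x - mu)^T · Sigma^{-1} · (x - mu):
  Sigma^{-1} · (x - mu) = (0.087, 0.087).
  (x - mu)^T · [Sigma^{-1} · (x - mu)] = (2)·(0.087) + (2)·(0.087) = 0.3478.

Step 4 — take square root: d = √(0.3478) ≈ 0.5898.

d(x, mu) = √(0.3478) ≈ 0.5898


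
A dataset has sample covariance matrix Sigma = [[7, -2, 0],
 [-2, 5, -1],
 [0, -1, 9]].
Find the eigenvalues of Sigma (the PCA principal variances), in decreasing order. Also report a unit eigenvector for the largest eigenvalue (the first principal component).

Step 1 — characteristic polynomial p(λ) = det(λI - Sigma) = λ³ - tr·λ² + c_1·λ - det, where tr = trace, c_1 = sum of the principal 2×2 minors, det = det(Sigma):
  tr = 7 + 5 + 9 = 21,
  c_1 = (7·5 - (-2)²) + (7·9 - (0)²) + (5·9 - (-1)²) = 31 + 63 + 44 = 138,
  det = 7·(5·9 - (-1)²) - (-2)·((-2)·9 - (-1)·(0)) + (0)·((-2)·(-1) - 5·(0)) = 7·(44) - (-2)·(-18) + (0)·(2) = 272.
  So p(λ) = λ³ - 21λ² + 138λ - 272.
Step 2 — look for an integer root (rational root theorem: any rational root is an integer divisor of 272). Testing λ = 8:
  p(8) = 512 - 1344 + 1104 - 272 = 0  ✓
  Dividing out (λ - 8): p(λ) = (λ - 8)(λ² - 13λ + 34).
Step 3 — remaining eigenvalues from the quadratic λ² - 13λ + 34 = 0:
  Δ = 13² - 4·34 = 169 - 136 = 33,  λ = (13 ± √33)/2 = (13 ± 5.7446)/2 ≈ 9.3723 or 3.6277.
  Sorted: λ_1 = 9.3723,  λ_2 = 8,  λ_3 = 3.6277  (check: sum = 21 = tr ✓).

Step 4 — unit eigenvector for λ_1 ≈ 9.3723: v spans the null space of (Sigma - λ_1 I), whose rows are
  r_1 = (-2.3723, -2, 0),  r_2 = (-2, -4.3723, -1),  r_3 = (0, -1, -0.3723).
  v is orthogonal to every row, so take v ∝ r_1 × r_2 = ((-2)·(-1) - (0)·(-4.3723), (0)·(-2) - (-2.3723)·(-1), (-2.3723)·(-4.3723) - (-2)·(-2)) ≈ (2, -2.3723, 6.3723).
  Let u = (2, -2.3723, 6.3723).
  ||u|| = √((2)² + (-2.3723)² + (6.3723)²) = √(50.2337) ≈ 7.0876,  v_1 = u/||u|| ≈ (0.2822, -0.3347, 0.8991) (||v_1|| = 1).

λ_1 = 9.3723,  λ_2 = 8,  λ_3 = 3.6277;  v_1 ≈ (0.2822, -0.3347, 0.8991)


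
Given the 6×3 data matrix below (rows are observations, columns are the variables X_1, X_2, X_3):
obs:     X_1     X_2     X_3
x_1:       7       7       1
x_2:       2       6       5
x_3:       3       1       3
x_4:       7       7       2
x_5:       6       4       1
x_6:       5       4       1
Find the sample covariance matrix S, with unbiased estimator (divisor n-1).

Step 1 — column means:
  mean(X_1) = (7 + 2 + 3 + 7 + 6 + 5) / 6 = 30/6 = 5
  mean(X_2) = (7 + 6 + 1 + 7 + 4 + 4) / 6 = 29/6 = 4.8333
  mean(X_3) = (1 + 5 + 3 + 2 + 1 + 1) / 6 = 13/6 = 2.1667

Step 2 — sample covariance S[i,j] = (1/(n-1)) · Σ_k (x_{k,i} - mean_i) · (x_{k,j} - mean_j), with n-1 = 5.
  S[X_1,X_1] = ((2)·(2) + (-3)·(-3) + (-2)·(-2) + (2)·(2) + (1)·(1) + (0)·(0)) / 5 = 22/5 = 4.4
  S[X_1,X_2] = ((2)·(2.1667) + (-3)·(1.1667) + (-2)·(-3.8333) + (2)·(2.1667) + (1)·(-0.8333) + (0)·(-0.8333)) / 5 = 12/5 = 2.4
  S[X_1,X_3] = ((2)·(-1.1667) + (-3)·(2.8333) + (-2)·(0.8333) + (2)·(-0.1667) + (1)·(-1.1667) + (0)·(-1.1667)) / 5 = -14/5 = -2.8
  S[X_2,X_2] = ((2.1667)·(2.1667) + (1.1667)·(1.1667) + (-3.8333)·(-3.8333) + (2.1667)·(2.1667) + (-0.8333)·(-0.8333) + (-0.8333)·(-0.8333)) / 5 = 26.8333/5 = 5.3667
  S[X_2,X_3] = ((2.1667)·(-1.1667) + (1.1667)·(2.8333) + (-3.8333)·(0.8333) + (2.1667)·(-0.1667) + (-0.8333)·(-1.1667) + (-0.8333)·(-1.1667)) / 5 = -0.8333/5 = -0.1667
  S[X_3,X_3] = ((-1.1667)·(-1.1667) + (2.8333)·(2.8333) + (0.8333)·(0.8333) + (-0.1667)·(-0.1667) + (-1.1667)·(-1.1667) + (-1.1667)·(-1.1667)) / 5 = 12.8333/5 = 2.5667

S is symmetric (S[j,i] = S[i,j]). Assembling:

S = [[4.4, 2.4, -2.8],
 [2.4, 5.3667, -0.1667],
 [-2.8, -0.1667, 2.5667]]


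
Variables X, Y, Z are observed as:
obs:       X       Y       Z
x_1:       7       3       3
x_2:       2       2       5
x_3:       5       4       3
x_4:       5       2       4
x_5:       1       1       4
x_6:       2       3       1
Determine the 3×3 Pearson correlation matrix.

Step 1 — column means:
  mean(X) = (7 + 2 + 5 + 5 + 1 + 2) / 6 = 22/6 = 3.6667
  mean(Y) = (3 + 2 + 4 + 2 + 1 + 3) / 6 = 15/6 = 2.5
  mean(Z) = (3 + 5 + 3 + 4 + 4 + 1) / 6 = 20/6 = 3.3333

Step 2 — sample variances and covariances s[i,j] = (1/(n-1)) · Σ_k (x_{k,i} - mean_i) · (x_{k,j} - mean_j), with n-1 = 5:
  s[X,X] = ((3.3333)·(3.3333) + (-1.6667)·(-1.6667) + (1.3333)·(1.3333) + (1.3333)·(1.3333) + (-2.6667)·(-2.6667) + (-1.6667)·(-1.6667)) / 5 = 27.3333/5 = 5.4667
  s[X,Y] = ((3.3333)·(0.5) + (-1.6667)·(-0.5) + (1.3333)·(1.5) + (1.3333)·(-0.5) + (-2.6667)·(-1.5) + (-1.6667)·(0.5)) / 5 = 7/5 = 1.4
  s[X,Z] = ((3.3333)·(-0.3333) + (-1.6667)·(1.6667) + (1.3333)·(-0.3333) + (1.3333)·(0.6667) + (-2.6667)·(0.6667) + (-1.6667)·(-2.3333)) / 5 = -1.3333/5 = -0.2667
  s[Y,Y] = ((0.5)·(0.5) + (-0.5)·(-0.5) + (1.5)·(1.5) + (-0.5)·(-0.5) + (-1.5)·(-1.5) + (0.5)·(0.5)) / 5 = 5.5/5 = 1.1
  s[Y,Z] = ((0.5)·(-0.3333) + (-0.5)·(1.6667) + (1.5)·(-0.3333) + (-0.5)·(0.6667) + (-1.5)·(0.6667) + (0.5)·(-2.3333)) / 5 = -4/5 = -0.8
  s[Z,Z] = ((-0.3333)·(-0.3333) + (1.6667)·(1.6667) + (-0.3333)·(-0.3333) + (0.6667)·(0.6667) + (0.6667)·(0.6667) + (-2.3333)·(-2.3333)) / 5 = 9.3333/5 = 1.8667
  Sample standard deviations s_i = √(s[i,i]):
  s(X) = √(5.4667) = 2.3381
  s(Y) = √(1.1) = 1.0488
  s(Z) = √(1.8667) = 1.3663

Step 3 — r_{ij} = s_{ij} / (s_i · s_j):
  r[X,X] = 1 (diagonal).
  r[X,Y] = 1.4 / (2.3381 · 1.0488) = 1.4 / 2.4522 = 0.5709
  r[X,Z] = -0.2667 / (2.3381 · 1.3663) = -0.2667 / 3.1944 = -0.0835
  r[Y,Y] = 1 (diagonal).
  r[Y,Z] = -0.8 / (1.0488 · 1.3663) = -0.8 / 1.4329 = -0.5583
  r[Z,Z] = 1 (diagonal).

R is symmetric with unit diagonal. Assembling:

R = [[1, 0.5709, -0.0835],
 [0.5709, 1, -0.5583],
 [-0.0835, -0.5583, 1]]


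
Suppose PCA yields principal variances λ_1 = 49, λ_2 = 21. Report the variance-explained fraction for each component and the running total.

Step 1 — total variance = trace(Sigma) = Σ λ_i = 49 + 21 = 70.

Step 2 — fraction explained by component i = λ_i / Σ λ:
  PC1: 49/70 = 0.7
  PC2: 21/70 = 0.3

Step 3 — cumulative fraction after k components = (λ_1 + ... + λ_k) / Σ λ:
  k = 1: 49/70 = 0.7
  k = 2: (49 + 21)/70 = 70/70 = 1

Summary (fraction, with percent):

explained: PC1 0.7 (70%), PC2 0.3 (30%);  cumulative: 0.7, 1


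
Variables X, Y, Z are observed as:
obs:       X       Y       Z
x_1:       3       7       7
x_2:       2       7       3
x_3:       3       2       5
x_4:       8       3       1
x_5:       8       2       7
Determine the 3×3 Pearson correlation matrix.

Step 1 — column means:
  mean(X) = (3 + 2 + 3 + 8 + 8) / 5 = 24/5 = 4.8
  mean(Y) = (7 + 7 + 2 + 3 + 2) / 5 = 21/5 = 4.2
  mean(Z) = (7 + 3 + 5 + 1 + 7) / 5 = 23/5 = 4.6

Step 2 — sample variances and covariances s[i,j] = (1/(n-1)) · Σ_k (x_{k,i} - mean_i) · (x_{k,j} - mean_j), with n-1 = 4:
  s[X,X] = ((-1.8)·(-1.8) + (-2.8)·(-2.8) + (-1.8)·(-1.8) + (3.2)·(3.2) + (3.2)·(3.2)) / 4 = 34.8/4 = 8.7
  s[X,Y] = ((-1.8)·(2.8) + (-2.8)·(2.8) + (-1.8)·(-2.2) + (3.2)·(-1.2) + (3.2)·(-2.2)) / 4 = -19.8/4 = -4.95
  s[X,Z] = ((-1.8)·(2.4) + (-2.8)·(-1.6) + (-1.8)·(0.4) + (3.2)·(-3.6) + (3.2)·(2.4)) / 4 = -4.4/4 = -1.1
  s[Y,Y] = ((2.8)·(2.8) + (2.8)·(2.8) + (-2.2)·(-2.2) + (-1.2)·(-1.2) + (-2.2)·(-2.2)) / 4 = 26.8/4 = 6.7
  s[Y,Z] = ((2.8)·(2.4) + (2.8)·(-1.6) + (-2.2)·(0.4) + (-1.2)·(-3.6) + (-2.2)·(2.4)) / 4 = 0.4/4 = 0.1
  s[Z,Z] = ((2.4)·(2.4) + (-1.6)·(-1.6) + (0.4)·(0.4) + (-3.6)·(-3.6) + (2.4)·(2.4)) / 4 = 27.2/4 = 6.8
  Sample standard deviations s_i = √(s[i,i]):
  s(X) = √(8.7) = 2.9496
  s(Y) = √(6.7) = 2.5884
  s(Z) = √(6.8) = 2.6077

Step 3 — r_{ij} = s_{ij} / (s_i · s_j):
  r[X,X] = 1 (diagonal).
  r[X,Y] = -4.95 / (2.9496 · 2.5884) = -4.95 / 7.6348 = -0.6483
  r[X,Z] = -1.1 / (2.9496 · 2.6077) = -1.1 / 7.6916 = -0.143
  r[Y,Y] = 1 (diagonal).
  r[Y,Z] = 0.1 / (2.5884 · 2.6077) = 0.1 / 6.7498 = 0.0148
  r[Z,Z] = 1 (diagonal).

R is symmetric with unit diagonal. Assembling:

R = [[1, -0.6483, -0.143],
 [-0.6483, 1, 0.0148],
 [-0.143, 0.0148, 1]]


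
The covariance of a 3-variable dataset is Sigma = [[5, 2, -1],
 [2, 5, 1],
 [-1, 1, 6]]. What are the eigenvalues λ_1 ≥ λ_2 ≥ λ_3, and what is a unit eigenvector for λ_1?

Step 1 — characteristic polynomial p(λ) = det(λI - Sigma) = λ³ - tr·λ² + c_1·λ - det, where tr = trace, c_1 = sum of the principal 2×2 minors, det = det(Sigma):
  tr = 5 + 5 + 6 = 16,
  c_1 = (5·5 - (2)²) + (5·6 - (-1)²) + (5·6 - (1)²) = 21 + 29 + 29 = 79,
  det = 5·(5·6 - (1)²) - (2)·((2)·6 - (1)·(-1)) + (-1)·((2)·(1) - 5·(-1)) = 5·(29) - (2)·(13) + (-1)·(7) = 112.
  So p(λ) = λ³ - 16λ² + 79λ - 112.
Step 2 — look for an integer root (rational root theorem: any rational root is an integer divisor of 112). Testing λ = 7:
  p(7) = 343 - 784 + 553 - 112 = 0  ✓
  Dividing out (λ - 7): p(λ) = (λ - 7)(λ² - 9λ + 16).
Step 3 — remaining eigenvalues from the quadratic λ² - 9λ + 16 = 0:
  Δ = 9² - 4·16 = 81 - 64 = 17,  λ = (9 ± √17)/2 = (9 ± 4.1231)/2 ≈ 6.5616 or 2.4384.
  Sorted: λ_1 = 7,  λ_2 = 6.5616,  λ_3 = 2.4384  (check: sum = 16 = tr ✓).

Step 4 — unit eigenvector for λ_1 = 7: v spans the null space of (Sigma - λ_1 I), whose rows are
  r_1 = (-2, 2, -1),  r_2 = (2, -2, 1),  r_3 = (-1, 1, -1).
  v is orthogonal to every row, so take v ∝ r_1 × r_3 = ((2)·(-1) - (-1)·(1), (-1)·(-1) - (-2)·(-1), (-2)·(1) - (2)·(-1)) = (-1, -1, 0).
  Rescale (multiply by -1 so the first nonzero entry is positive): u = (1, 1, 0).
  ||u|| = √((1)² + (1)² + (0)²) = √(2) ≈ 1.4142,  v_1 = u/||u|| ≈ (0.7071, 0.7071, 0) (||v_1|| = 1).

λ_1 = 7,  λ_2 = 6.5616,  λ_3 = 2.4384;  v_1 ≈ (0.7071, 0.7071, 0)


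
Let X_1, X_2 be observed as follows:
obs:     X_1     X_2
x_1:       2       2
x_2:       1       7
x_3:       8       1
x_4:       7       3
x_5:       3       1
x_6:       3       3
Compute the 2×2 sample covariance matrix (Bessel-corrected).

Step 1 — column means:
  mean(X_1) = (2 + 1 + 8 + 7 + 3 + 3) / 6 = 24/6 = 4
  mean(X_2) = (2 + 7 + 1 + 3 + 1 + 3) / 6 = 17/6 = 2.8333

Step 2 — sample covariance S[i,j] = (1/(n-1)) · Σ_k (x_{k,i} - mean_i) · (x_{k,j} - mean_j), with n-1 = 5.
  S[X_1,X_1] = ((-2)·(-2) + (-3)·(-3) + (4)·(4) + (3)·(3) + (-1)·(-1) + (-1)·(-1)) / 5 = 40/5 = 8
  S[X_1,X_2] = ((-2)·(-0.8333) + (-3)·(4.1667) + (4)·(-1.8333) + (3)·(0.1667) + (-1)·(-1.8333) + (-1)·(0.1667)) / 5 = -16/5 = -3.2
  S[X_2,X_2] = ((-0.8333)·(-0.8333) + (4.1667)·(4.1667) + (-1.8333)·(-1.8333) + (0.1667)·(0.1667) + (-1.8333)·(-1.8333) + (0.1667)·(0.1667)) / 5 = 24.8333/5 = 4.9667

S is symmetric (S[j,i] = S[i,j]). Assembling:

S = [[8, -3.2],
 [-3.2, 4.9667]]


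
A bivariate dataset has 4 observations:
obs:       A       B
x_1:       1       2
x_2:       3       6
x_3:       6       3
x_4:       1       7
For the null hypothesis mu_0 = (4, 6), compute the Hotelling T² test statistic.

Step 1 — sample mean vector:
  mean(A) = (1 + 3 + 6 + 1) / 4 = 11/4 = 2.75
  mean(B) = (2 + 6 + 3 + 7) / 4 = 18/4 = 4.5
  x̄ = (2.75, 4.5),  deviation x̄ - mu_0 = (2.75, 4.5) - (4, 6) = (-1.25, -1.5).

Step 2 — sample covariance matrix, S[i,j] = (1/(n-1)) · Σ_k (x_{k,i} - mean_i) · (x_{k,j} - mean_j), divisor n-1 = 3:
  S[A,A] = ((-1.75)·(-1.75) + (0.25)·(0.25) + (3.25)·(3.25) + (-1.75)·(-1.75)) / 3 = 16.75/3 = 5.5833
  S[A,B] = ((-1.75)·(-2.5) + (0.25)·(1.5) + (3.25)·(-1.5) + (-1.75)·(2.5)) / 3 = -4.5/3 = -1.5
  S[B,B] = ((-2.5)·(-2.5) + (1.5)·(1.5) + (-1.5)·(-1.5) + (2.5)·(2.5)) / 3 = 17/3 = 5.6667
  S = [[5.5833, -1.5],
 [-1.5, 5.6667]].

Step 3 — invert S. det(S) = 5.5833·5.6667 - (-1.5)² = 29.3889.
  S^{-1} = (1/det) · [[d, -b], [-b, a]] = [[0.1928, 0.051],
 [0.051, 0.19]].

Step 4 — quadratic form (x̄ - mu_0)^T · S^{-1} · (x̄ - mu_0):
  S^{-1} · (x̄ - mu_0) = (-0.3176, -0.3488),
  (x̄ - mu_0)^T · [...] = (-1.25)·(-0.3176) + (-1.5)·(-0.3488) = 0.9201.

Step 5 — scale by n: T² = 4 · 0.9201 = 3.6805.

T² ≈ 3.6805


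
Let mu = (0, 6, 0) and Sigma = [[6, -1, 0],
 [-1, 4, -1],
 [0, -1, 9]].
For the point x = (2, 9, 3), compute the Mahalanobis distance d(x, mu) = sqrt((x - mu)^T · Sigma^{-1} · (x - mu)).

Step 1 — centre the observation: (x - mu) = (2, 3, 3).

Step 2 — invert Sigma (cofactor / det for 3×3, or solve directly):
  Sigma^{-1} = [[0.1741, 0.0448, 0.005],
 [0.0448, 0.2687, 0.0299],
 [0.005, 0.0299, 0.1144]].

Step 3 — form the quadratic (x - mu)^T · Sigma^{-1} · (x - mu):
  Sigma^{-1} · (x - mu) = (0.4975, 0.9851, 0.4428).
  (x - mu)^T · [Sigma^{-1} · (x - mu)] = (2)·(0.4975) + (3)·(0.9851) + (3)·(0.4428) = 5.2786.

Step 4 — take square root: d = √(5.2786) ≈ 2.2975.

d(x, mu) = √(5.2786) ≈ 2.2975


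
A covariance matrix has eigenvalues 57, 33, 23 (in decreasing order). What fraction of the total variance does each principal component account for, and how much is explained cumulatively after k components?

Step 1 — total variance = trace(Sigma) = Σ λ_i = 57 + 33 + 23 = 113.

Step 2 — fraction explained by component i = λ_i / Σ λ:
  PC1: 57/113 = 0.5044
  PC2: 33/113 = 0.292
  PC3: 23/113 = 0.2035

Step 3 — cumulative fraction after k components = (λ_1 + ... + λ_k) / Σ λ:
  k = 1: 57/113 = 0.5044
  k = 2: (57 + 33)/113 = 90/113 = 0.7965
  k = 3: (57 + 33 + 23)/113 = 113/113 = 1

Summary (fraction, with percent):

explained: PC1 0.5044 (50.44%), PC2 0.292 (29.2%), PC3 0.2035 (20.35%);  cumulative: 0.5044, 0.7965, 1


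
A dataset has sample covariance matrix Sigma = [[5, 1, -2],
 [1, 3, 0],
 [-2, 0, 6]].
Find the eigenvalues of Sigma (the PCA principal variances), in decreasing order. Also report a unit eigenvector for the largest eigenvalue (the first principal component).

Step 1 — characteristic polynomial p(λ) = det(λI - Sigma) = λ³ - tr·λ² + c_1·λ - det, where tr = trace, c_1 = sum of the principal 2×2 minors, det = det(Sigma):
  tr = 5 + 3 + 6 = 14,
  c_1 = (5·3 - (1)²) + (5·6 - (-2)²) + (3·6 - (0)²) = 14 + 26 + 18 = 58,
  det = 5·(3·6 - (0)²) - (1)·((1)·6 - (0)·(-2)) + (-2)·((1)·(0) - 3·(-2)) = 5·(18) - (1)·(6) + (-2)·(6) = 72.
  So p(λ) = λ³ - 14λ² + 58λ - 72.
Step 2 — look for an integer root (rational root theorem: any rational root is an integer divisor of 72). Testing λ = 4:
  p(4) = 64 - 224 + 232 - 72 = 0  ✓
  Dividing out (λ - 4): p(λ) = (λ - 4)(λ² - 10λ + 18).
Step 3 — remaining eigenvalues from the quadratic λ² - 10λ + 18 = 0:
  Δ = 10² - 4·18 = 100 - 72 = 28,  λ = (10 ± √28)/2 = (10 ± 5.2915)/2 ≈ 7.6458 or 2.3542.
  Sorted: λ_1 = 7.6458,  λ_2 = 4,  λ_3 = 2.3542  (check: sum = 14 = tr ✓).

Step 4 — unit eigenvector for λ_1 ≈ 7.6458: v spans the null space of (Sigma - λ_1 I), whose rows are
  r_1 = (-2.6458, 1, -2),  r_2 = (1, -4.6458, 0),  r_3 = (-2, 0, -1.6458).
  v is orthogonal to every row, so take v ∝ r_1 × r_2 = ((1)·(0) - (-2)·(-4.6458), (-2)·(1) - (-2.6458)·(0), (-2.6458)·(-4.6458) - (1)·(1)) ≈ (-9.2915, -2, 11.2915).
  Rescale (multiply by -1 so the first nonzero entry is positive): u = (9.2915, 2, -11.2915).
  ||u|| = √((9.2915)² + (2)² + (-11.2915)²) = √(217.8301) ≈ 14.7591,  v_1 = u/||u|| ≈ (0.6295, 0.1355, -0.7651) (||v_1|| = 1).

λ_1 = 7.6458,  λ_2 = 4,  λ_3 = 2.3542;  v_1 ≈ (0.6295, 0.1355, -0.7651)


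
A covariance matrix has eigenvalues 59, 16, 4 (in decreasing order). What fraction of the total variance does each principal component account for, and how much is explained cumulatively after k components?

Step 1 — total variance = trace(Sigma) = Σ λ_i = 59 + 16 + 4 = 79.

Step 2 — fraction explained by component i = λ_i / Σ λ:
  PC1: 59/79 = 0.7468
  PC2: 16/79 = 0.2025
  PC3: 4/79 = 0.0506

Step 3 — cumulative fraction after k components = (λ_1 + ... + λ_k) / Σ λ:
  k = 1: 59/79 = 0.7468
  k = 2: (59 + 16)/79 = 75/79 = 0.9494
  k = 3: (59 + 16 + 4)/79 = 79/79 = 1

Summary (fraction, with percent):

explained: PC1 0.7468 (74.68%), PC2 0.2025 (20.25%), PC3 0.0506 (5.06%);  cumulative: 0.7468, 0.9494, 1


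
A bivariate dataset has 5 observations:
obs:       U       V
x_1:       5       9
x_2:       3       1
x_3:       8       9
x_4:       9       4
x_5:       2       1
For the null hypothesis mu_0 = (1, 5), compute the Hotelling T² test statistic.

Step 1 — sample mean vector:
  mean(U) = (5 + 3 + 8 + 9 + 2) / 5 = 27/5 = 5.4
  mean(V) = (9 + 1 + 9 + 4 + 1) / 5 = 24/5 = 4.8
  x̄ = (5.4, 4.8),  deviation x̄ - mu_0 = (5.4, 4.8) - (1, 5) = (4.4, -0.2).

Step 2 — sample covariance matrix, S[i,j] = (1/(n-1)) · Σ_k (x_{k,i} - mean_i) · (x_{k,j} - mean_j), divisor n-1 = 4:
  S[U,U] = ((-0.4)·(-0.4) + (-2.4)·(-2.4) + (2.6)·(2.6) + (3.6)·(3.6) + (-3.4)·(-3.4)) / 4 = 37.2/4 = 9.3
  S[U,V] = ((-0.4)·(4.2) + (-2.4)·(-3.8) + (2.6)·(4.2) + (3.6)·(-0.8) + (-3.4)·(-3.8)) / 4 = 28.4/4 = 7.1
  S[V,V] = ((4.2)·(4.2) + (-3.8)·(-3.8) + (4.2)·(4.2) + (-0.8)·(-0.8) + (-3.8)·(-3.8)) / 4 = 64.8/4 = 16.2
  S = [[9.3, 7.1],
 [7.1, 16.2]].

Step 3 — invert S. det(S) = 9.3·16.2 - (7.1)² = 100.25.
  S^{-1} = (1/det) · [[d, -b], [-b, a]] = [[0.1616, -0.0708],
 [-0.0708, 0.0928]].

Step 4 — quadratic form (x̄ - mu_0)^T · S^{-1} · (x̄ - mu_0):
  S^{-1} · (x̄ - mu_0) = (0.7252, -0.3302),
  (x̄ - mu_0)^T · [...] = (4.4)·(0.7252) + (-0.2)·(-0.3302) = 3.2569.

Step 5 — scale by n: T² = 5 · 3.2569 = 16.2843.

T² ≈ 16.2843


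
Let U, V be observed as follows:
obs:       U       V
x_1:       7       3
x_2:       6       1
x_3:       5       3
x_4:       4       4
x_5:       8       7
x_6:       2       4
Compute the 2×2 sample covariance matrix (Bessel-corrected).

Step 1 — column means:
  mean(U) = (7 + 6 + 5 + 4 + 8 + 2) / 6 = 32/6 = 5.3333
  mean(V) = (3 + 1 + 3 + 4 + 7 + 4) / 6 = 22/6 = 3.6667

Step 2 — sample covariance S[i,j] = (1/(n-1)) · Σ_k (x_{k,i} - mean_i) · (x_{k,j} - mean_j), with n-1 = 5.
  S[U,U] = ((1.6667)·(1.6667) + (0.6667)·(0.6667) + (-0.3333)·(-0.3333) + (-1.3333)·(-1.3333) + (2.6667)·(2.6667) + (-3.3333)·(-3.3333)) / 5 = 23.3333/5 = 4.6667
  S[U,V] = ((1.6667)·(-0.6667) + (0.6667)·(-2.6667) + (-0.3333)·(-0.6667) + (-1.3333)·(0.3333) + (2.6667)·(3.3333) + (-3.3333)·(0.3333)) / 5 = 4.6667/5 = 0.9333
  S[V,V] = ((-0.6667)·(-0.6667) + (-2.6667)·(-2.6667) + (-0.6667)·(-0.6667) + (0.3333)·(0.3333) + (3.3333)·(3.3333) + (0.3333)·(0.3333)) / 5 = 19.3333/5 = 3.8667

S is symmetric (S[j,i] = S[i,j]). Assembling:

S = [[4.6667, 0.9333],
 [0.9333, 3.8667]]


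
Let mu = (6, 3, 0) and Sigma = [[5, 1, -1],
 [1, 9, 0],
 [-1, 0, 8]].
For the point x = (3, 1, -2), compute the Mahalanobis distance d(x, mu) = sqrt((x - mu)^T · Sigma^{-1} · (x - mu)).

Step 1 — centre the observation: (x - mu) = (-3, -2, -2).

Step 2 — invert Sigma (cofactor / det for 3×3, or solve directly):
  Sigma^{-1} = [[0.2099, -0.0233, 0.0262],
 [-0.0233, 0.1137, -0.0029],
 [0.0262, -0.0029, 0.1283]].

Step 3 — form the quadratic (x - mu)^T · Sigma^{-1} · (x - mu):
  Sigma^{-1} · (x - mu) = (-0.6356, -0.1516, -0.3294).
  (x - mu)^T · [Sigma^{-1} · (x - mu)] = (-3)·(-0.6356) + (-2)·(-0.1516) + (-2)·(-0.3294) = 2.8688.

Step 4 — take square root: d = √(2.8688) ≈ 1.6938.

d(x, mu) = √(2.8688) ≈ 1.6938


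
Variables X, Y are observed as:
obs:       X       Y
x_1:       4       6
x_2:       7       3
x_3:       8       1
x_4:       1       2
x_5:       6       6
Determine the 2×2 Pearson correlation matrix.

Step 1 — column means:
  mean(X) = (4 + 7 + 8 + 1 + 6) / 5 = 26/5 = 5.2
  mean(Y) = (6 + 3 + 1 + 2 + 6) / 5 = 18/5 = 3.6

Step 2 — sample variances and covariances s[i,j] = (1/(n-1)) · Σ_k (x_{k,i} - mean_i) · (x_{k,j} - mean_j), with n-1 = 4:
  s[X,X] = ((-1.2)·(-1.2) + (1.8)·(1.8) + (2.8)·(2.8) + (-4.2)·(-4.2) + (0.8)·(0.8)) / 4 = 30.8/4 = 7.7
  s[X,Y] = ((-1.2)·(2.4) + (1.8)·(-0.6) + (2.8)·(-2.6) + (-4.2)·(-1.6) + (0.8)·(2.4)) / 4 = -2.6/4 = -0.65
  s[Y,Y] = ((2.4)·(2.4) + (-0.6)·(-0.6) + (-2.6)·(-2.6) + (-1.6)·(-1.6) + (2.4)·(2.4)) / 4 = 21.2/4 = 5.3
  Sample standard deviations s_i = √(s[i,i]):
  s(X) = √(7.7) = 2.7749
  s(Y) = √(5.3) = 2.3022

Step 3 — r_{ij} = s_{ij} / (s_i · s_j):
  r[X,X] = 1 (diagonal).
  r[X,Y] = -0.65 / (2.7749 · 2.3022) = -0.65 / 6.3883 = -0.1017
  r[Y,Y] = 1 (diagonal).

R is symmetric with unit diagonal. Assembling:

R = [[1, -0.1017],
 [-0.1017, 1]]


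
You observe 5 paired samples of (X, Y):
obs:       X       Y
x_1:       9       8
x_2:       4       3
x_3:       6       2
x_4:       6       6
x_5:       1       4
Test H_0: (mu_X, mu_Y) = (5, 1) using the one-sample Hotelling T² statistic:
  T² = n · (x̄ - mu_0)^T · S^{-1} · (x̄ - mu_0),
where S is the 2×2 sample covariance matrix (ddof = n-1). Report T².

Step 1 — sample mean vector:
  mean(X) = (9 + 4 + 6 + 6 + 1) / 5 = 26/5 = 5.2
  mean(Y) = (8 + 3 + 2 + 6 + 4) / 5 = 23/5 = 4.6
  x̄ = (5.2, 4.6),  deviation x̄ - mu_0 = (5.2, 4.6) - (5, 1) = (0.2, 3.6).

Step 2 — sample covariance matrix, S[i,j] = (1/(n-1)) · Σ_k (x_{k,i} - mean_i) · (x_{k,j} - mean_j), divisor n-1 = 4:
  S[X,X] = ((3.8)·(3.8) + (-1.2)·(-1.2) + (0.8)·(0.8) + (0.8)·(0.8) + (-4.2)·(-4.2)) / 4 = 34.8/4 = 8.7
  S[X,Y] = ((3.8)·(3.4) + (-1.2)·(-1.6) + (0.8)·(-2.6) + (0.8)·(1.4) + (-4.2)·(-0.6)) / 4 = 16.4/4 = 4.1
  S[Y,Y] = ((3.4)·(3.4) + (-1.6)·(-1.6) + (-2.6)·(-2.6) + (1.4)·(1.4) + (-0.6)·(-0.6)) / 4 = 23.2/4 = 5.8
  S = [[8.7, 4.1],
 [4.1, 5.8]].

Step 3 — invert S. det(S) = 8.7·5.8 - (4.1)² = 33.65.
  S^{-1} = (1/det) · [[d, -b], [-b, a]] = [[0.1724, -0.1218],
 [-0.1218, 0.2585]].

Step 4 — quadratic form (x̄ - mu_0)^T · S^{-1} · (x̄ - mu_0):
  S^{-1} · (x̄ - mu_0) = (-0.4042, 0.9064),
  (x̄ - mu_0)^T · [...] = (0.2)·(-0.4042) + (3.6)·(0.9064) = 3.1822.

Step 5 — scale by n: T² = 5 · 3.1822 = 15.9108.

T² ≈ 15.9108


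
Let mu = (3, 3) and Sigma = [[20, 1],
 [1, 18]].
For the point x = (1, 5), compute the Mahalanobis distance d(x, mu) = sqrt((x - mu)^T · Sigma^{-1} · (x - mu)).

Step 1 — centre the observation: (x - mu) = (-2, 2).

Step 2 — invert Sigma. det(Sigma) = 20·18 - (1)² = 359.
  Sigma^{-1} = (1/det) · [[d, -b], [-b, a]] = [[0.0501, -0.0028],
 [-0.0028, 0.0557]].

Step 3 — form the quadratic (x - mu)^T · Sigma^{-1} · (x - mu):
  Sigma^{-1} · (x - mu) = (-0.1058, 0.117).
  (x - mu)^T · [Sigma^{-1} · (x - mu)] = (-2)·(-0.1058) + (2)·(0.117) = 0.4457.

Step 4 — take square root: d = √(0.4457) ≈ 0.6676.

d(x, mu) = √(0.4457) ≈ 0.6676


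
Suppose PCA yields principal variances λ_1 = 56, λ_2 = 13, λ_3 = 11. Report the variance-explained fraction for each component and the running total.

Step 1 — total variance = trace(Sigma) = Σ λ_i = 56 + 13 + 11 = 80.

Step 2 — fraction explained by component i = λ_i / Σ λ:
  PC1: 56/80 = 0.7
  PC2: 13/80 = 0.1625
  PC3: 11/80 = 0.1375

Step 3 — cumulative fraction after k components = (λ_1 + ... + λ_k) / Σ λ:
  k = 1: 56/80 = 0.7
  k = 2: (56 + 13)/80 = 69/80 = 0.8625
  k = 3: (56 + 13 + 11)/80 = 80/80 = 1

Summary (fraction, with percent):

explained: PC1 0.7 (70%), PC2 0.1625 (16.25%), PC3 0.1375 (13.75%);  cumulative: 0.7, 0.8625, 1


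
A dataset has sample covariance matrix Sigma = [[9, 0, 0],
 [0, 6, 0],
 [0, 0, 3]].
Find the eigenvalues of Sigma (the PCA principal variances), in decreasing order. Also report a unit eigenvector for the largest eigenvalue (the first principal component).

Step 1 — characteristic polynomial p(λ) = det(λI - Sigma) = λ³ - tr·λ² + c_1·λ - det, where tr = trace, c_1 = sum of the principal 2×2 minors, det = det(Sigma):
  tr = 9 + 6 + 3 = 18,
  c_1 = (9·6 - (0)²) + (9·3 - (0)²) + (6·3 - (0)²) = 54 + 27 + 18 = 99,
  det = 9·(6·3 - (0)²) - (0)·((0)·3 - (0)·(0)) + (0)·((0)·(0) - 6·(0)) = 9·(18) - (0)·(0) + (0)·(0) = 162.
  So p(λ) = λ³ - 18λ² + 99λ - 162.
Step 2 — look for an integer root (rational root theorem: any rational root is an integer divisor of 162). Testing λ = 3:
  p(3) = 27 - 162 + 297 - 162 = 0  ✓
  Dividing out (λ - 3): p(λ) = (λ - 3)(λ² - 15λ + 54).
Step 3 — remaining eigenvalues from the quadratic λ² - 15λ + 54 = 0:
  Δ = 15² - 4·54 = 225 - 216 = 9,  λ = (15 ± √9)/2 = (15 ± 3)/2 = 9 or 6.
  Sorted: λ_1 = 9,  λ_2 = 6,  λ_3 = 3  (check: sum = 18 = tr ✓).

Step 4 — unit eigenvector for λ_1 = 9: v spans the null space of (Sigma - λ_1 I), whose rows are
  r_1 = (0, 0, 0),  r_2 = (0, -3, 0),  r_3 = (0, 0, -6).
  v is orthogonal to every row, so take v ∝ r_2 × r_3 = ((-3)·(-6) - (0)·(0), (0)·(0) - (0)·(-6), (0)·(0) - (-3)·(0)) = (18, 0, 0).
  Rescale (divide by 18): u = (1, 0, 0).
  ||u|| = √((1)² + (0)² + (0)²) = √(1) = 1,  v_1 = u/||u|| ≈ (1, 0, 0) (||v_1|| = 1).

λ_1 = 9,  λ_2 = 6,  λ_3 = 3;  v_1 ≈ (1, 0, 0)


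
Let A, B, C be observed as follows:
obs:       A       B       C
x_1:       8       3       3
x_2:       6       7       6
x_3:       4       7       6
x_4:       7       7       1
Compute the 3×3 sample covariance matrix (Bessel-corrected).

Step 1 — column means:
  mean(A) = (8 + 6 + 4 + 7) / 4 = 25/4 = 6.25
  mean(B) = (3 + 7 + 7 + 7) / 4 = 24/4 = 6
  mean(C) = (3 + 6 + 6 + 1) / 4 = 16/4 = 4

Step 2 — sample covariance S[i,j] = (1/(n-1)) · Σ_k (x_{k,i} - mean_i) · (x_{k,j} - mean_j), with n-1 = 3.
  S[A,A] = ((1.75)·(1.75) + (-0.25)·(-0.25) + (-2.25)·(-2.25) + (0.75)·(0.75)) / 3 = 8.75/3 = 2.9167
  S[A,B] = ((1.75)·(-3) + (-0.25)·(1) + (-2.25)·(1) + (0.75)·(1)) / 3 = -7/3 = -2.3333
  S[A,C] = ((1.75)·(-1) + (-0.25)·(2) + (-2.25)·(2) + (0.75)·(-3)) / 3 = -9/3 = -3
  S[B,B] = ((-3)·(-3) + (1)·(1) + (1)·(1) + (1)·(1)) / 3 = 12/3 = 4
  S[B,C] = ((-3)·(-1) + (1)·(2) + (1)·(2) + (1)·(-3)) / 3 = 4/3 = 1.3333
  S[C,C] = ((-1)·(-1) + (2)·(2) + (2)·(2) + (-3)·(-3)) / 3 = 18/3 = 6

S is symmetric (S[j,i] = S[i,j]). Assembling:

S = [[2.9167, -2.3333, -3],
 [-2.3333, 4, 1.3333],
 [-3, 1.3333, 6]]


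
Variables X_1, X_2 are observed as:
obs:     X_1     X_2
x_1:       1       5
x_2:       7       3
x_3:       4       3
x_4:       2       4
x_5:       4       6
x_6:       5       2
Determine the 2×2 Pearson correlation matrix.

Step 1 — column means:
  mean(X_1) = (1 + 7 + 4 + 2 + 4 + 5) / 6 = 23/6 = 3.8333
  mean(X_2) = (5 + 3 + 3 + 4 + 6 + 2) / 6 = 23/6 = 3.8333

Step 2 — sample variances and covariances s[i,j] = (1/(n-1)) · Σ_k (x_{k,i} - mean_i) · (x_{k,j} - mean_j), with n-1 = 5:
  s[X_1,X_1] = ((-2.8333)·(-2.8333) + (3.1667)·(3.1667) + (0.1667)·(0.1667) + (-1.8333)·(-1.8333) + (0.1667)·(0.1667) + (1.1667)·(1.1667)) / 5 = 22.8333/5 = 4.5667
  s[X_1,X_2] = ((-2.8333)·(1.1667) + (3.1667)·(-0.8333) + (0.1667)·(-0.8333) + (-1.8333)·(0.1667) + (0.1667)·(2.1667) + (1.1667)·(-1.8333)) / 5 = -8.1667/5 = -1.6333
  s[X_2,X_2] = ((1.1667)·(1.1667) + (-0.8333)·(-0.8333) + (-0.8333)·(-0.8333) + (0.1667)·(0.1667) + (2.1667)·(2.1667) + (-1.8333)·(-1.8333)) / 5 = 10.8333/5 = 2.1667
  Sample standard deviations s_i = √(s[i,i]):
  s(X_1) = √(4.5667) = 2.137
  s(X_2) = √(2.1667) = 1.472

Step 3 — r_{ij} = s_{ij} / (s_i · s_j):
  r[X_1,X_1] = 1 (diagonal).
  r[X_1,X_2] = -1.6333 / (2.137 · 1.472) = -1.6333 / 3.1455 = -0.5193
  r[X_2,X_2] = 1 (diagonal).

R is symmetric with unit diagonal. Assembling:

R = [[1, -0.5193],
 [-0.5193, 1]]


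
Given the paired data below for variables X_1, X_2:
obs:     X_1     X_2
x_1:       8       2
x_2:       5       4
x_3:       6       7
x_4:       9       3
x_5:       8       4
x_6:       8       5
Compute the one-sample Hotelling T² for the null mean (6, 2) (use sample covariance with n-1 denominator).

Step 1 — sample mean vector:
  mean(X_1) = (8 + 5 + 6 + 9 + 8 + 8) / 6 = 44/6 = 7.3333
  mean(X_2) = (2 + 4 + 7 + 3 + 4 + 5) / 6 = 25/6 = 4.1667
  x̄ = (7.3333, 4.1667),  deviation x̄ - mu_0 = (7.3333, 4.1667) - (6, 2) = (1.3333, 2.1667).

Step 2 — sample covariance matrix, S[i,j] = (1/(n-1)) · Σ_k (x_{k,i} - mean_i) · (x_{k,j} - mean_j), divisor n-1 = 5:
  S[X_1,X_1] = ((0.6667)·(0.6667) + (-2.3333)·(-2.3333) + (-1.3333)·(-1.3333) + (1.6667)·(1.6667) + (0.6667)·(0.6667) + (0.6667)·(0.6667)) / 5 = 11.3333/5 = 2.2667
  S[X_1,X_2] = ((0.6667)·(-2.1667) + (-2.3333)·(-0.1667) + (-1.3333)·(2.8333) + (1.6667)·(-1.1667) + (0.6667)·(-0.1667) + (0.6667)·(0.8333)) / 5 = -6.3333/5 = -1.2667
  S[X_2,X_2] = ((-2.1667)·(-2.1667) + (-0.1667)·(-0.1667) + (2.8333)·(2.8333) + (-1.1667)·(-1.1667) + (-0.1667)·(-0.1667) + (0.8333)·(0.8333)) / 5 = 14.8333/5 = 2.9667
  S = [[2.2667, -1.2667],
 [-1.2667, 2.9667]].

Step 3 — invert S. det(S) = 2.2667·2.9667 - (-1.2667)² = 5.12.
  S^{-1} = (1/det) · [[d, -b], [-b, a]] = [[0.5794, 0.2474],
 [0.2474, 0.4427]].

Step 4 — quadratic form (x̄ - mu_0)^T · S^{-1} · (x̄ - mu_0):
  S^{-1} · (x̄ - mu_0) = (1.3086, 1.2891),
  (x̄ - mu_0)^T · [...] = (1.3333)·(1.3086) + (2.1667)·(1.2891) = 4.5378.

Step 5 — scale by n: T² = 6 · 4.5378 = 27.2266.

T² ≈ 27.2266


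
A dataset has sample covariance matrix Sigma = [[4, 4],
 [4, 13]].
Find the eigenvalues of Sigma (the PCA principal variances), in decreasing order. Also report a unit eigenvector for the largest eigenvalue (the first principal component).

Step 1 — characteristic polynomial of 2×2 Sigma:
  det(Sigma - λI) = λ² - trace · λ + det = 0.
  trace = 4 + 13 = 17, det = 4·13 - (4)² = 36.
Step 2 — discriminant:
  Δ = trace² - 4·det = 289 - 144 = 145.
Step 3 — eigenvalues:
  λ = (trace ± √Δ)/2 = (17 ± 12.0416)/2,
  λ_1 = 14.5208,  λ_2 = 2.4792.

Step 4 — unit eigenvector for λ_1: solve (Sigma - λ_1 I)v = 0. First row:
  (4 - 14.5208)·v_x + (4)·v_y = 0, i.e. (-10.5208)·v_x + (4)·v_y = 0,
  so v ∝ (b, λ_1 - a) = (4, 10.5208) = u.
  ||u|| = √((4)² + (10.5208)²) = √(126.6872) ≈ 11.2555,
  v_1 = u/||u|| ≈ (0.3554, 0.9347) (||v_1|| = 1).

λ_1 = 14.5208,  λ_2 = 2.4792;  v_1 ≈ (0.3554, 0.9347)


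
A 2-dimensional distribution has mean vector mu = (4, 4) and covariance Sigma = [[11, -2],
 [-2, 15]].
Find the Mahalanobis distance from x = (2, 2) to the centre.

Step 1 — centre the observation: (x - mu) = (-2, -2).

Step 2 — invert Sigma. det(Sigma) = 11·15 - (-2)² = 161.
  Sigma^{-1} = (1/det) · [[d, -b], [-b, a]] = [[0.0932, 0.0124],
 [0.0124, 0.0683]].

Step 3 — form the quadratic (x - mu)^T · Sigma^{-1} · (x - mu):
  Sigma^{-1} · (x - mu) = (-0.2112, -0.1615).
  (x - mu)^T · [Sigma^{-1} · (x - mu)] = (-2)·(-0.2112) + (-2)·(-0.1615) = 0.7453.

Step 4 — take square root: d = √(0.7453) ≈ 0.8633.

d(x, mu) = √(0.7453) ≈ 0.8633


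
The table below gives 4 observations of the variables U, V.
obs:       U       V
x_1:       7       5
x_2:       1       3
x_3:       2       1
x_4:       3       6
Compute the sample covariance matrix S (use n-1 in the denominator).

Step 1 — column means:
  mean(U) = (7 + 1 + 2 + 3) / 4 = 13/4 = 3.25
  mean(V) = (5 + 3 + 1 + 6) / 4 = 15/4 = 3.75

Step 2 — sample covariance S[i,j] = (1/(n-1)) · Σ_k (x_{k,i} - mean_i) · (x_{k,j} - mean_j), with n-1 = 3.
  S[U,U] = ((3.75)·(3.75) + (-2.25)·(-2.25) + (-1.25)·(-1.25) + (-0.25)·(-0.25)) / 3 = 20.75/3 = 6.9167
  S[U,V] = ((3.75)·(1.25) + (-2.25)·(-0.75) + (-1.25)·(-2.75) + (-0.25)·(2.25)) / 3 = 9.25/3 = 3.0833
  S[V,V] = ((1.25)·(1.25) + (-0.75)·(-0.75) + (-2.75)·(-2.75) + (2.25)·(2.25)) / 3 = 14.75/3 = 4.9167

S is symmetric (S[j,i] = S[i,j]). Assembling:

S = [[6.9167, 3.0833],
 [3.0833, 4.9167]]
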